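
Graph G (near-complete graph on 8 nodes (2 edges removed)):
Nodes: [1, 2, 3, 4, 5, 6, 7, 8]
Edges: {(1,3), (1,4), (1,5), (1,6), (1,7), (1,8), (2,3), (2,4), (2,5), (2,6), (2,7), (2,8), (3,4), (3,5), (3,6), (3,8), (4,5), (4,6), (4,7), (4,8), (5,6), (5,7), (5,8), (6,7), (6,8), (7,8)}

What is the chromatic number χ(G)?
χ(G) = 6

Clique number ω(G) = 6 (lower bound: χ ≥ ω).
The clique on [1, 3, 4, 5, 6, 8] has size 6, forcing χ ≥ 6, and the coloring below uses 6 colors, so χ(G) = 6.
A valid 6-coloring: color 1: [6]; color 2: [5]; color 3: [8]; color 4: [4]; color 5: [1, 2]; color 6: [3, 7].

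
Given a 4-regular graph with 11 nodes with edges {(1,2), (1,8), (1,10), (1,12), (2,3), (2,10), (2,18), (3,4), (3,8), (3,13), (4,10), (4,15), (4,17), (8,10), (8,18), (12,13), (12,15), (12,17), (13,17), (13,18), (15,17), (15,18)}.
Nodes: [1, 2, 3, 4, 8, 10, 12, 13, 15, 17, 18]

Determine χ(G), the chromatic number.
χ(G) = 3

Clique number ω(G) = 3 (lower bound: χ ≥ ω).
The clique on [1, 8, 10] has size 3, forcing χ ≥ 3, and the coloring below uses 3 colors, so χ(G) = 3.
A valid 3-coloring: color 1: [2, 4, 8, 12]; color 2: [1, 3, 17, 18]; color 3: [10, 13, 15].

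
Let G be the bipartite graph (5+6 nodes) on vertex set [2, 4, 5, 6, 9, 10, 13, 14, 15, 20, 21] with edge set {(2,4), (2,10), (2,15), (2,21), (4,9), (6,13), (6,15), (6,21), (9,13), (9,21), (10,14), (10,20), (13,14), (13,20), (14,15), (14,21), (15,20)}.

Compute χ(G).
χ(G) = 2

Clique number ω(G) = 2 (lower bound: χ ≥ ω).
The graph is bipartite (no odd cycle), so 2 colors suffice: χ(G) = 2.
A valid 2-coloring: color 1: [2, 5, 6, 9, 14, 20]; color 2: [4, 10, 13, 15, 21].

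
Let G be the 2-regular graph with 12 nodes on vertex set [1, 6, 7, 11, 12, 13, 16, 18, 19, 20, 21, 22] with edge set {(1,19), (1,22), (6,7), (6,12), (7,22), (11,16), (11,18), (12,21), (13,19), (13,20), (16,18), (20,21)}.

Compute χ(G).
χ(G) = 3

Clique number ω(G) = 3 (lower bound: χ ≥ ω).
The clique on [11, 16, 18] has size 3, forcing χ ≥ 3, and the coloring below uses 3 colors, so χ(G) = 3.
A valid 3-coloring: color 1: [6, 16, 19, 20, 22]; color 2: [1, 7, 11, 13, 21]; color 3: [12, 18].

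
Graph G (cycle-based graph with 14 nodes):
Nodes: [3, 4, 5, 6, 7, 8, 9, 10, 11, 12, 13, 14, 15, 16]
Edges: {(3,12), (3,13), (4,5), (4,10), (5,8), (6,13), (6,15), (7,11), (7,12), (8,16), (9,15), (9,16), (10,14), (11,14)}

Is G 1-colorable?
No, G is not 1-colorable

Edge (3,12) forces its endpoints to differ, so 1 color is not enough.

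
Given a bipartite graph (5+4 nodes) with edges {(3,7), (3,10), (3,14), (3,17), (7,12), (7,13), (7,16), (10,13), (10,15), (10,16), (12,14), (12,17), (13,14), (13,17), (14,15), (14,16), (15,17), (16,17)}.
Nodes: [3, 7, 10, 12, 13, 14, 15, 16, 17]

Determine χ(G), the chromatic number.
χ(G) = 2

Clique number ω(G) = 2 (lower bound: χ ≥ ω).
The graph is bipartite (no odd cycle), so 2 colors suffice: χ(G) = 2.
A valid 2-coloring: color 1: [7, 10, 14, 17]; color 2: [3, 12, 13, 15, 16].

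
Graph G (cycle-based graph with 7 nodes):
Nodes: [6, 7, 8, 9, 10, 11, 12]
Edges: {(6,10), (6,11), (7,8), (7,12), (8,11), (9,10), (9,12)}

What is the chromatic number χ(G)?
χ(G) = 3

Clique number ω(G) = 2 (lower bound: χ ≥ ω).
Odd cycle [6, 10, 9, 12, 7, 8, 11] needs 3 colors (χ ≥ 3).
The coloring below uses 3 colors, so χ(G) = 3.
A valid 3-coloring: color 1: [6, 8, 9]; color 2: [10, 11, 12]; color 3: [7].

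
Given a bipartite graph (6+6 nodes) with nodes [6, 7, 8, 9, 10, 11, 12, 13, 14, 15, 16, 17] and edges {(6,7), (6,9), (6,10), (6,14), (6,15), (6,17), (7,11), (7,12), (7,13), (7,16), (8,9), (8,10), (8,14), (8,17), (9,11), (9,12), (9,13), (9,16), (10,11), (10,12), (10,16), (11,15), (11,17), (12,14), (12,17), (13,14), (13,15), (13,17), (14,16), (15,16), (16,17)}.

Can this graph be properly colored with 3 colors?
Yes, G is 3-colorable

A valid 3-coloring: color 1: [6, 8, 11, 12, 13, 16]; color 2: [7, 9, 10, 14, 15, 17].
(χ(G) = 2 ≤ 3.)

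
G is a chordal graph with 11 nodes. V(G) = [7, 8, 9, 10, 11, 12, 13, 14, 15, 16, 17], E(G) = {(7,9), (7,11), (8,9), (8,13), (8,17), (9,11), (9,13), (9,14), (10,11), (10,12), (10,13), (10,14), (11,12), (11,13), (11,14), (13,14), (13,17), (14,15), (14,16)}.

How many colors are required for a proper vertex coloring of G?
χ(G) = 4

Clique number ω(G) = 4 (lower bound: χ ≥ ω).
The clique on [9, 11, 13, 14] has size 4, forcing χ ≥ 4, and the coloring below uses 4 colors, so χ(G) = 4.
A valid 4-coloring: color 1: [7, 12, 13, 15, 16]; color 2: [8, 11]; color 3: [14, 17]; color 4: [9, 10].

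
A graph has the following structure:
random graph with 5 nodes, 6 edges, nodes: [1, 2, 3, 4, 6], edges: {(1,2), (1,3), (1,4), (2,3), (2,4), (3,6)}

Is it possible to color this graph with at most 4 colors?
Yes, G is 4-colorable

A valid 4-coloring: color 1: [2, 6]; color 2: [3, 4]; color 3: [1].
(χ(G) = 3 ≤ 4.)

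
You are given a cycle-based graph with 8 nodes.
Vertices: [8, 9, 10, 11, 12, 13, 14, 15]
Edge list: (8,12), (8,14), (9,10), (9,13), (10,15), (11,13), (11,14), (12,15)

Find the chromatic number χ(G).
Clique number ω(G) = 2 (lower bound: χ ≥ ω).
The graph is bipartite (no odd cycle), so 2 colors suffice: χ(G) = 2.
A valid 2-coloring: color 1: [10, 12, 13, 14]; color 2: [8, 9, 11, 15].

χ(G) = 2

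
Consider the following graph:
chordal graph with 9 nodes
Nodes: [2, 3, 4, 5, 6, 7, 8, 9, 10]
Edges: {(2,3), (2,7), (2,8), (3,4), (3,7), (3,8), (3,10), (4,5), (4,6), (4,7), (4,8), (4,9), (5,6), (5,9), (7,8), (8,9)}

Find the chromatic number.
Clique number ω(G) = 4 (lower bound: χ ≥ ω).
The clique on [2, 3, 7, 8] has size 4, forcing χ ≥ 4, and the coloring below uses 4 colors, so χ(G) = 4.
A valid 4-coloring: color 1: [2, 4, 10]; color 2: [5, 8]; color 3: [3, 6, 9]; color 4: [7].

χ(G) = 4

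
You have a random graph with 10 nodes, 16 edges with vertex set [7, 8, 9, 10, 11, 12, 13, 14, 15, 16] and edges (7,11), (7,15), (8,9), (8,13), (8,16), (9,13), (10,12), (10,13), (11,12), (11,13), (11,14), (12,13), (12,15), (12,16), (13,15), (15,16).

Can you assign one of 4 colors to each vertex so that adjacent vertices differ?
A valid 4-coloring: color 1: [7, 13, 14, 16]; color 2: [9, 12]; color 3: [8, 10, 11, 15].
(χ(G) = 3 ≤ 4.)

Yes, G is 4-colorable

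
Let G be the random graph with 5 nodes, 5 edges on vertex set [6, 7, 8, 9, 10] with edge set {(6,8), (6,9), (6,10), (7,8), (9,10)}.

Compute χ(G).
χ(G) = 3

Clique number ω(G) = 3 (lower bound: χ ≥ ω).
The clique on [6, 9, 10] has size 3, forcing χ ≥ 3, and the coloring below uses 3 colors, so χ(G) = 3.
A valid 3-coloring: color 1: [6, 7]; color 2: [8, 10]; color 3: [9].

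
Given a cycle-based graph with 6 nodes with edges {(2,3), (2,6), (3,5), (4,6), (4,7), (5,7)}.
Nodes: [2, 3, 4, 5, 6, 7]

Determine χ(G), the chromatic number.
χ(G) = 2

Clique number ω(G) = 2 (lower bound: χ ≥ ω).
The graph is bipartite (no odd cycle), so 2 colors suffice: χ(G) = 2.
A valid 2-coloring: color 1: [2, 4, 5]; color 2: [3, 6, 7].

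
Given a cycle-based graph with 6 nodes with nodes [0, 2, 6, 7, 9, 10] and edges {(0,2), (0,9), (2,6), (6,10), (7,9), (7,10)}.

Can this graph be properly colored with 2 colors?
Yes, G is 2-colorable

A valid 2-coloring: color 1: [0, 6, 7]; color 2: [2, 9, 10].
(χ(G) = 2 ≤ 2.)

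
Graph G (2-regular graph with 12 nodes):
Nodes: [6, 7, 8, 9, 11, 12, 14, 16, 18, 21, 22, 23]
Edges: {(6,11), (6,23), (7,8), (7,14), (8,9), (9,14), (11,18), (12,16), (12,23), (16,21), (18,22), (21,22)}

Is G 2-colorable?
A valid 2-coloring: color 1: [7, 9, 11, 16, 22, 23]; color 2: [6, 8, 12, 14, 18, 21].
(χ(G) = 2 ≤ 2.)

Yes, G is 2-colorable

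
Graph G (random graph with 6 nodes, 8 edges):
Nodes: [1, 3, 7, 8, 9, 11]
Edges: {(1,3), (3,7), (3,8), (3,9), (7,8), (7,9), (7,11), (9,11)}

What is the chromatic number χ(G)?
Clique number ω(G) = 3 (lower bound: χ ≥ ω).
The clique on [7, 9, 11] has size 3, forcing χ ≥ 3, and the coloring below uses 3 colors, so χ(G) = 3.
A valid 3-coloring: color 1: [3, 11]; color 2: [1, 7]; color 3: [8, 9].

χ(G) = 3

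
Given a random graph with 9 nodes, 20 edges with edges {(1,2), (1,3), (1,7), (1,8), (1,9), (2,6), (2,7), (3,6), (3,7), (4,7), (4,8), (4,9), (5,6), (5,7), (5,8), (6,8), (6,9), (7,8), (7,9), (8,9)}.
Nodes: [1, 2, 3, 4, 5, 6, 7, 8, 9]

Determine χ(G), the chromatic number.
Clique number ω(G) = 4 (lower bound: χ ≥ ω).
The clique on [1, 7, 8, 9] has size 4, forcing χ ≥ 4, and the coloring below uses 4 colors, so χ(G) = 4.
A valid 4-coloring: color 1: [6, 7]; color 2: [2, 3, 8]; color 3: [5, 9]; color 4: [1, 4].

χ(G) = 4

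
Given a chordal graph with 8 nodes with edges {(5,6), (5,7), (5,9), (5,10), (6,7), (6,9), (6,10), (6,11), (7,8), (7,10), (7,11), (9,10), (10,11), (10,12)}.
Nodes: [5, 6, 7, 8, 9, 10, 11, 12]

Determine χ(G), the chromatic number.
χ(G) = 4

Clique number ω(G) = 4 (lower bound: χ ≥ ω).
The clique on [6, 7, 10, 11] has size 4, forcing χ ≥ 4, and the coloring below uses 4 colors, so χ(G) = 4.
A valid 4-coloring: color 1: [8, 10]; color 2: [7, 9, 12]; color 3: [6]; color 4: [5, 11].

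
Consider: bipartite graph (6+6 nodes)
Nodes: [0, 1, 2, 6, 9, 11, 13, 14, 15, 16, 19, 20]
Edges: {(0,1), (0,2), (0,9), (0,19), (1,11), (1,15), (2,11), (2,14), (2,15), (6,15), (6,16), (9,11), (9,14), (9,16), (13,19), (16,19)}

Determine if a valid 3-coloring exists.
Yes, G is 3-colorable

A valid 3-coloring: color 1: [1, 2, 6, 9, 19, 20]; color 2: [0, 11, 13, 14, 15, 16].
(χ(G) = 2 ≤ 3.)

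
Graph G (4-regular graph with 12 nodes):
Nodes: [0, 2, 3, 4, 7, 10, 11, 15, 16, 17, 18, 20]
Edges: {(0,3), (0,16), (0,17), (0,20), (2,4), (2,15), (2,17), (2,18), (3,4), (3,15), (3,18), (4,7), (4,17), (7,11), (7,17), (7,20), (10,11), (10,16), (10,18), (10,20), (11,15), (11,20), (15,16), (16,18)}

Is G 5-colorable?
Yes, G is 5-colorable

A valid 5-coloring: color 1: [2, 3, 16, 20]; color 2: [0, 7, 10, 15]; color 3: [11, 17, 18]; color 4: [4].
(χ(G) = 3 ≤ 5.)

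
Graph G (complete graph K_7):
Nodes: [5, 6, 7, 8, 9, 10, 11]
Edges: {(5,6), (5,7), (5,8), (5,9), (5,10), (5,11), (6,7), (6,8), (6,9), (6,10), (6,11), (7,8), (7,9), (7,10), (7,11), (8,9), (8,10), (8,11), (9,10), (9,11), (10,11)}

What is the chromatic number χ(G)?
χ(G) = 7

Clique number ω(G) = 7 (lower bound: χ ≥ ω).
The clique on [5, 6, 7, 8, 9, 10, 11] has size 7, forcing χ ≥ 7, and the coloring below uses 7 colors, so χ(G) = 7.
A valid 7-coloring: color 1: [7]; color 2: [11]; color 3: [8]; color 4: [10]; color 5: [6]; color 6: [9]; color 7: [5].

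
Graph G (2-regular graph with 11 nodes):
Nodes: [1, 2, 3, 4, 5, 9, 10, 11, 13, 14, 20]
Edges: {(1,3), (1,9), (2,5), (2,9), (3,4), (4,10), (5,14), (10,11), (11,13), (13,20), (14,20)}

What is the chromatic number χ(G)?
χ(G) = 3

Clique number ω(G) = 2 (lower bound: χ ≥ ω).
Odd cycle [11, 10, 4, 3, 1, 9, 2, 5, 14, 20, 13] needs 3 colors (χ ≥ 3).
The coloring below uses 3 colors, so χ(G) = 3.
A valid 3-coloring: color 1: [3, 5, 9, 11, 20]; color 2: [1, 2, 10, 13, 14]; color 3: [4].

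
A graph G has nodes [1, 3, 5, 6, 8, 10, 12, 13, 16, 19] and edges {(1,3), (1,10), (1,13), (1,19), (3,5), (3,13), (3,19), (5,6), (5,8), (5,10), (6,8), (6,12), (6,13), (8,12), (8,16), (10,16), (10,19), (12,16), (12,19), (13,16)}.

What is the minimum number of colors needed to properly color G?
Clique number ω(G) = 3 (lower bound: χ ≥ ω).
Suppose a proper 3-coloring c exists. The clique [1, 3, 13] takes 3 distinct colors; by symmetry let c(1) = 1, c(3) = 2, c(13) = 3.
- Vertex 19: neighbors [1, 3] already have colors [1, 2] ⇒ c(19) = 3.
- Vertex 10: neighbors [1, 19] already have colors [1, 3] ⇒ c(10) = 2.
- Vertex 16: neighbors [10, 13] already have colors [2, 3] ⇒ c(16) = 1.
- Vertex 12: neighbors [16, 19] already have colors [1, 3] ⇒ c(12) = 2.
- Vertex 6: neighbors [12, 13] already have colors [2, 3] ⇒ c(6) = 1.
- Vertex 5: neighbors [6, 3] already have colors [1, 2] ⇒ c(5) = 3.
- Vertex 8: neighbors [6, 12, 5] already have colors [1, 2, 3] — all 3 colors blocked. Contradiction.
The forced assignments end in a contradiction, so G has no proper 3-coloring (χ ≥ 4).
The coloring below uses 4 colors, so χ(G) = 4.
A valid 4-coloring: color 1: [5, 12, 13]; color 2: [3, 8, 10]; color 3: [1, 6, 16]; color 4: [19].

χ(G) = 4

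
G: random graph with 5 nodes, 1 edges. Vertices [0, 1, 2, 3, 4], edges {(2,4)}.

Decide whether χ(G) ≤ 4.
A valid 4-coloring: color 1: [0, 1, 3, 4]; color 2: [2].
(χ(G) = 2 ≤ 4.)

Yes, G is 4-colorable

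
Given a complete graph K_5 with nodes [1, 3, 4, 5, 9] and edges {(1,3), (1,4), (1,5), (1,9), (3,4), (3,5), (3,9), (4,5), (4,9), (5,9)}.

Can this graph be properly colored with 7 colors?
A valid 7-coloring: color 1: [1]; color 2: [5]; color 3: [4]; color 4: [3]; color 5: [9].
(χ(G) = 5 ≤ 7.)

Yes, G is 7-colorable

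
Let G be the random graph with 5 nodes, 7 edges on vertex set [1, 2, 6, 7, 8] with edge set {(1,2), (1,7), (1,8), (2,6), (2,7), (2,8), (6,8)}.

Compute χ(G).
Clique number ω(G) = 3 (lower bound: χ ≥ ω).
The clique on [1, 2, 8] has size 3, forcing χ ≥ 3, and the coloring below uses 3 colors, so χ(G) = 3.
A valid 3-coloring: color 1: [2]; color 2: [1, 6]; color 3: [7, 8].

χ(G) = 3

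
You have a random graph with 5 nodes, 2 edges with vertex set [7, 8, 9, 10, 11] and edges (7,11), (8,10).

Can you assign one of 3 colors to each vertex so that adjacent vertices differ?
A valid 3-coloring: color 1: [7, 8, 9]; color 2: [10, 11].
(χ(G) = 2 ≤ 3.)

Yes, G is 3-colorable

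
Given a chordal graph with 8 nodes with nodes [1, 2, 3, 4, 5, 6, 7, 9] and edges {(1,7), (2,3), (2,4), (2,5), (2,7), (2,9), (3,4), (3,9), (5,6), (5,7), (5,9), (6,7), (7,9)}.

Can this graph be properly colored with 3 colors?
The clique on vertices [2, 5, 7, 9] has size 4 > 3, so it alone needs 4 colors.

No, G is not 3-colorable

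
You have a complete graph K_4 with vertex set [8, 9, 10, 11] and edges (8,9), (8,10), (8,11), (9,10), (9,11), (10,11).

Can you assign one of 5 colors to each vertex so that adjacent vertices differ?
A valid 5-coloring: color 1: [11]; color 2: [9]; color 3: [8]; color 4: [10].
(χ(G) = 4 ≤ 5.)

Yes, G is 5-colorable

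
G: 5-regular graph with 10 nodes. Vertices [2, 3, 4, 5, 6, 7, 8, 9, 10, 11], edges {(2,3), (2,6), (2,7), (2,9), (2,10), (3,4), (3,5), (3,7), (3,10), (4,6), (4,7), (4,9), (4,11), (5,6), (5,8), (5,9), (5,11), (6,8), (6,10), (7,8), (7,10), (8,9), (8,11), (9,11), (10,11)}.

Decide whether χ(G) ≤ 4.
A valid 4-coloring: color 1: [6, 7, 9]; color 2: [4, 5, 10]; color 3: [3, 8]; color 4: [2, 11].
(χ(G) = 4 ≤ 4.)

Yes, G is 4-colorable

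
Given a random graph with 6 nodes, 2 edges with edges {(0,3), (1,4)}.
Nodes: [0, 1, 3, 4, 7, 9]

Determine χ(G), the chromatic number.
χ(G) = 2

Clique number ω(G) = 2 (lower bound: χ ≥ ω).
The graph is bipartite (no odd cycle), so 2 colors suffice: χ(G) = 2.
A valid 2-coloring: color 1: [0, 1, 7, 9]; color 2: [3, 4].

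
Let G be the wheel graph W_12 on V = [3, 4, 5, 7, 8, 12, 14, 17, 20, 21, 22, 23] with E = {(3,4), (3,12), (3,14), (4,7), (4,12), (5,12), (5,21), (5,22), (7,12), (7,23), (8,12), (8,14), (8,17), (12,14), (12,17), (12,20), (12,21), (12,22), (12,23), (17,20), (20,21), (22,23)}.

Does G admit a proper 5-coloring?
Yes, G is 5-colorable

A valid 5-coloring: color 1: [12]; color 2: [3, 5, 8, 20, 23]; color 3: [4, 14, 17, 21, 22]; color 4: [7].
(χ(G) = 4 ≤ 5.)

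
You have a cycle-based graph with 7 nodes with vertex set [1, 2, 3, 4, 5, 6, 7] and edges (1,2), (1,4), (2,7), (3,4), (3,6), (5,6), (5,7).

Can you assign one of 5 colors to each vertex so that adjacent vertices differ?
A valid 5-coloring: color 1: [1, 3, 7]; color 2: [2, 4, 6]; color 3: [5].
(χ(G) = 3 ≤ 5.)

Yes, G is 5-colorable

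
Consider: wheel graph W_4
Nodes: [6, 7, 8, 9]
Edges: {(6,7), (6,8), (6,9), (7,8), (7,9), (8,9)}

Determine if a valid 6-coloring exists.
A valid 6-coloring: color 1: [6]; color 2: [8]; color 3: [7]; color 4: [9].
(χ(G) = 4 ≤ 6.)

Yes, G is 6-colorable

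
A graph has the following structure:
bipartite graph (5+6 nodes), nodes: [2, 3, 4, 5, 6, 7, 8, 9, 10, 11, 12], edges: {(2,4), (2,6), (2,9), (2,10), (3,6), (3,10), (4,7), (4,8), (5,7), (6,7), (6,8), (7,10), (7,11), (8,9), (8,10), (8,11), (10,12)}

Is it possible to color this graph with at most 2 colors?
Yes, G is 2-colorable

A valid 2-coloring: color 1: [2, 3, 7, 8, 12]; color 2: [4, 5, 6, 9, 10, 11].
(χ(G) = 2 ≤ 2.)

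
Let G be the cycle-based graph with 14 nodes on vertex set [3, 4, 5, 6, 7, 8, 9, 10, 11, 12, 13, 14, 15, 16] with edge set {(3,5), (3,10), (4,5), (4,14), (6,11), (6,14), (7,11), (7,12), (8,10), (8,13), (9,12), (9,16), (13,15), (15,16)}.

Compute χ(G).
Clique number ω(G) = 2 (lower bound: χ ≥ ω).
The graph is bipartite (no odd cycle), so 2 colors suffice: χ(G) = 2.
A valid 2-coloring: color 1: [5, 10, 11, 12, 13, 14, 16]; color 2: [3, 4, 6, 7, 8, 9, 15].

χ(G) = 2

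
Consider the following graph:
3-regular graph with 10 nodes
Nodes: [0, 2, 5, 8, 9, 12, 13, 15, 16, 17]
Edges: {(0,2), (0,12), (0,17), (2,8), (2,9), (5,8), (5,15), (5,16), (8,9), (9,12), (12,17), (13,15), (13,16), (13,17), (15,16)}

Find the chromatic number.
Clique number ω(G) = 3 (lower bound: χ ≥ ω).
The clique on [0, 12, 17] has size 3, forcing χ ≥ 3, and the coloring below uses 3 colors, so χ(G) = 3.
A valid 3-coloring: color 1: [8, 15, 17]; color 2: [0, 9, 16]; color 3: [2, 5, 12, 13].

χ(G) = 3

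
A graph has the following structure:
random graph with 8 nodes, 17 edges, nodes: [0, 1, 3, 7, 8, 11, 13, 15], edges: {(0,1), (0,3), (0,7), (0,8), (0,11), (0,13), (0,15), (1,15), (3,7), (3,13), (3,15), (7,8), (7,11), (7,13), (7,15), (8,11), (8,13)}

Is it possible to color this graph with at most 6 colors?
A valid 6-coloring: color 1: [0]; color 2: [1, 7]; color 3: [3, 8]; color 4: [11, 13, 15].
(χ(G) = 4 ≤ 6.)

Yes, G is 6-colorable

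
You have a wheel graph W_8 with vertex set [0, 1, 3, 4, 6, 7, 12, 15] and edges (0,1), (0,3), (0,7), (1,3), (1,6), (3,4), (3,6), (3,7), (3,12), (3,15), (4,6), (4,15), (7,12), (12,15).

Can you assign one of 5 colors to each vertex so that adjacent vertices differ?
Yes, G is 5-colorable

A valid 5-coloring: color 1: [3]; color 2: [0, 4, 12]; color 3: [1, 7, 15]; color 4: [6].
(χ(G) = 4 ≤ 5.)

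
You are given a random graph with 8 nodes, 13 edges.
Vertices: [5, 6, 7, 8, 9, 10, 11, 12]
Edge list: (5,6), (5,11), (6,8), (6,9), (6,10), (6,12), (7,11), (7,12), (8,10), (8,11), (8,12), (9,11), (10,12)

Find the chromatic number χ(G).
Clique number ω(G) = 4 (lower bound: χ ≥ ω).
The clique on [6, 8, 10, 12] has size 4, forcing χ ≥ 4, and the coloring below uses 4 colors, so χ(G) = 4.
A valid 4-coloring: color 1: [6, 11]; color 2: [5, 7, 8, 9]; color 3: [12]; color 4: [10].

χ(G) = 4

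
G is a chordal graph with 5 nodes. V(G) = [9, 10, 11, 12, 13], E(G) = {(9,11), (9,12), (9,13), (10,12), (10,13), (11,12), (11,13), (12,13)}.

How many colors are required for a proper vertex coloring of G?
χ(G) = 4

Clique number ω(G) = 4 (lower bound: χ ≥ ω).
The clique on [9, 11, 12, 13] has size 4, forcing χ ≥ 4, and the coloring below uses 4 colors, so χ(G) = 4.
A valid 4-coloring: color 1: [13]; color 2: [12]; color 3: [10, 11]; color 4: [9].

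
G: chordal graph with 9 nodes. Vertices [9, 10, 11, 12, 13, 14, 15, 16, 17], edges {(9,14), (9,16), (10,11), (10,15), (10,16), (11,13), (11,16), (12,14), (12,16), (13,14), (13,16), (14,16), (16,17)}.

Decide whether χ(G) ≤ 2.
No, G is not 2-colorable

The clique on vertices [10, 11, 16] has size 3 > 2, so it alone needs 3 colors.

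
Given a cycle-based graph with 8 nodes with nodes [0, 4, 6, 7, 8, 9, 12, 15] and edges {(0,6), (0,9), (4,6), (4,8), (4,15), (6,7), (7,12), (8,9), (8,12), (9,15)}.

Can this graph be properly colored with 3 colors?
Yes, G is 3-colorable

A valid 3-coloring: color 1: [4, 9, 12]; color 2: [6, 8, 15]; color 3: [0, 7].
(χ(G) = 3 ≤ 3.)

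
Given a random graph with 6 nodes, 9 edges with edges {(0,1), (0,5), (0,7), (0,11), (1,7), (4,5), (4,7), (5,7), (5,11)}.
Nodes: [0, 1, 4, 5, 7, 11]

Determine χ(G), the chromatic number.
χ(G) = 3

Clique number ω(G) = 3 (lower bound: χ ≥ ω).
The clique on [0, 1, 7] has size 3, forcing χ ≥ 3, and the coloring below uses 3 colors, so χ(G) = 3.
A valid 3-coloring: color 1: [7, 11]; color 2: [1, 5]; color 3: [0, 4].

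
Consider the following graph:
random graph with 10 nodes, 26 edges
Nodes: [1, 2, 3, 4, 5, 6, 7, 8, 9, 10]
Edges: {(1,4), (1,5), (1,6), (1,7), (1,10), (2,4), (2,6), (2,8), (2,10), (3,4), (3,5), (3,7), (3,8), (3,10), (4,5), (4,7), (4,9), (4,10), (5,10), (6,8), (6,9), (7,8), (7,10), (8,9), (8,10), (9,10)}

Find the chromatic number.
Clique number ω(G) = 4 (lower bound: χ ≥ ω).
The clique on [3, 7, 8, 10] has size 4, forcing χ ≥ 4, and the coloring below uses 4 colors, so χ(G) = 4.
A valid 4-coloring: color 1: [6, 10]; color 2: [4, 8]; color 3: [1, 2, 3, 9]; color 4: [5, 7].

χ(G) = 4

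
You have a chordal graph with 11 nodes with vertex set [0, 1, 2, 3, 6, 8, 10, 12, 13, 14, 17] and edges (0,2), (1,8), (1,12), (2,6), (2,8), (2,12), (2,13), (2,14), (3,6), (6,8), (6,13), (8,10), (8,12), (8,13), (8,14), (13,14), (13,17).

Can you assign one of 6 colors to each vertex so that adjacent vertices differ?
Yes, G is 6-colorable

A valid 6-coloring: color 1: [0, 3, 8, 17]; color 2: [1, 2, 10]; color 3: [12, 13]; color 4: [6, 14].
(χ(G) = 4 ≤ 6.)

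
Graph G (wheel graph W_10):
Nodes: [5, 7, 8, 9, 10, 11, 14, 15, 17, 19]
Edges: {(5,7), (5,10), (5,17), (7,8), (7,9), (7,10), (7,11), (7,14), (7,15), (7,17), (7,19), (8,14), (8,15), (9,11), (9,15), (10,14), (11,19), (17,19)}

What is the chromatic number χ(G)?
Clique number ω(G) = 3 (lower bound: χ ≥ ω).
Odd cycle [5, 17, 19, 11, 9, 15, 8, 14, 10] needs 3 colors (χ ≥ 3).
Vertex 7 is adjacent to every vertex of [5, 8, 9, 10, 11, 14, 15, 17, 19], which already need 3 colors among themselves, so 7 needs a new color (χ ≥ 4).
The coloring below uses 4 colors, so χ(G) = 4.
A valid 4-coloring: color 1: [7]; color 2: [5, 9, 14, 19]; color 3: [10, 11, 15, 17]; color 4: [8].

χ(G) = 4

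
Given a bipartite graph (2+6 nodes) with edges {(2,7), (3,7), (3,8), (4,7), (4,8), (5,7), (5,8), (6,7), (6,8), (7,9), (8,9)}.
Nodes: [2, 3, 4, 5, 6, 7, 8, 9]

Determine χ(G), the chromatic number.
Clique number ω(G) = 2 (lower bound: χ ≥ ω).
The graph is bipartite (no odd cycle), so 2 colors suffice: χ(G) = 2.
A valid 2-coloring: color 1: [7, 8]; color 2: [2, 3, 4, 5, 6, 9].

χ(G) = 2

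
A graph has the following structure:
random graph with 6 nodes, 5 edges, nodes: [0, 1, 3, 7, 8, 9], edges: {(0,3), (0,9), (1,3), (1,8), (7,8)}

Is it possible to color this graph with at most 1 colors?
Edge (0,9) forces its endpoints to differ, so 1 color is not enough.

No, G is not 1-colorable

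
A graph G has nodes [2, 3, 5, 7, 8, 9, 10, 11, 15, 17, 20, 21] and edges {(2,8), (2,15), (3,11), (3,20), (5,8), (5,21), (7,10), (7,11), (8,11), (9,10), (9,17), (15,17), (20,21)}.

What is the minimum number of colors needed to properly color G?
χ(G) = 2

Clique number ω(G) = 2 (lower bound: χ ≥ ω).
The graph is bipartite (no odd cycle), so 2 colors suffice: χ(G) = 2.
A valid 2-coloring: color 1: [2, 5, 10, 11, 17, 20]; color 2: [3, 7, 8, 9, 15, 21].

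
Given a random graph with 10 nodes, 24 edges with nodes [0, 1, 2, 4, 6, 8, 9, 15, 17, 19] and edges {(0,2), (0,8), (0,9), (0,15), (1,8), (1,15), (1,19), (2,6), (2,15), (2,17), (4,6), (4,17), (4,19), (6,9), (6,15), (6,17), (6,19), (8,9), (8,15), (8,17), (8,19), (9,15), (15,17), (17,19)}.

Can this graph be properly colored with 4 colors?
Yes, G is 4-colorable

A valid 4-coloring: color 1: [15, 19]; color 2: [6, 8]; color 3: [0, 1, 17]; color 4: [2, 4, 9].
(χ(G) = 4 ≤ 4.)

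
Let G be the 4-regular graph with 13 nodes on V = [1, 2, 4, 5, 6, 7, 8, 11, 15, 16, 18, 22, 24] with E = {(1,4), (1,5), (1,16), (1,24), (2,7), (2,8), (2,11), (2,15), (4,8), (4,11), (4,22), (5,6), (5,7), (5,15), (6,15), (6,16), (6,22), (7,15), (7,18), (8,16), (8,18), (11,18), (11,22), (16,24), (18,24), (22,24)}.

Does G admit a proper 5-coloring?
A valid 5-coloring: color 1: [2, 5, 16, 18, 22]; color 2: [1, 6, 7, 8, 11]; color 3: [4, 15, 24].
(χ(G) = 3 ≤ 5.)

Yes, G is 5-colorable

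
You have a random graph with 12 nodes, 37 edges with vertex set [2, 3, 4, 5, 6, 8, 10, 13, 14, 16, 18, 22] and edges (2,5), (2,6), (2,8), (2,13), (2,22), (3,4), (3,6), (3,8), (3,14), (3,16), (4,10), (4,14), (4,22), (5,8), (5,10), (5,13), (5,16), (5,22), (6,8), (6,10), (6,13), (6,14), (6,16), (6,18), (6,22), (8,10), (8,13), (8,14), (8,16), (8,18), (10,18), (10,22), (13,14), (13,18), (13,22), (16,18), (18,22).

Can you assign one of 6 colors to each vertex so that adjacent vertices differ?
Yes, G is 6-colorable

A valid 6-coloring: color 1: [4, 5, 6]; color 2: [8, 22]; color 3: [10, 13, 16]; color 4: [2, 3, 18]; color 5: [14].
(χ(G) = 5 ≤ 6.)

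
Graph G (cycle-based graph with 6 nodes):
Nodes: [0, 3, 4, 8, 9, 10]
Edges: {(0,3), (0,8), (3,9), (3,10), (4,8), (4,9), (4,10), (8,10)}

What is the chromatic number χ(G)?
Clique number ω(G) = 3 (lower bound: χ ≥ ω).
The clique on [4, 8, 10] has size 3, forcing χ ≥ 3, and the coloring below uses 3 colors, so χ(G) = 3.
A valid 3-coloring: color 1: [3, 4]; color 2: [8, 9]; color 3: [0, 10].

χ(G) = 3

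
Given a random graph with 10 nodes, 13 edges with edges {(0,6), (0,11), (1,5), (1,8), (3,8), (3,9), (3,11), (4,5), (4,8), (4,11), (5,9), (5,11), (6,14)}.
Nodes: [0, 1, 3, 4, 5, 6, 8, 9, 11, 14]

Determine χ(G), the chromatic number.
Clique number ω(G) = 3 (lower bound: χ ≥ ω).
The clique on [4, 5, 11] has size 3, forcing χ ≥ 3, and the coloring below uses 3 colors, so χ(G) = 3.
A valid 3-coloring: color 1: [6, 8, 9, 11]; color 2: [0, 3, 5, 14]; color 3: [1, 4].

χ(G) = 3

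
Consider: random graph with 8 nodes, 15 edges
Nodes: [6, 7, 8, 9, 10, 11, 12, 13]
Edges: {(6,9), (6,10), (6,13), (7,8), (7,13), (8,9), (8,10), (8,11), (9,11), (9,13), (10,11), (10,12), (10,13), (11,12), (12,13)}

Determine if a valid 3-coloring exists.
A valid 3-coloring: color 1: [11, 13]; color 2: [7, 9, 10]; color 3: [6, 8, 12].
(χ(G) = 3 ≤ 3.)

Yes, G is 3-colorable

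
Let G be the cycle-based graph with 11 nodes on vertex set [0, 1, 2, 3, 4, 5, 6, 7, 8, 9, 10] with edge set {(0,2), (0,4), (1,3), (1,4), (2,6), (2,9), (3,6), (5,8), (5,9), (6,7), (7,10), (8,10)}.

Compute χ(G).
χ(G) = 3

Clique number ω(G) = 2 (lower bound: χ ≥ ω).
Odd cycle [5, 8, 10, 7, 6, 2, 9] needs 3 colors (χ ≥ 3).
The coloring below uses 3 colors, so χ(G) = 3.
A valid 3-coloring: color 1: [2, 3, 4, 5, 10]; color 2: [0, 1, 6, 8, 9]; color 3: [7].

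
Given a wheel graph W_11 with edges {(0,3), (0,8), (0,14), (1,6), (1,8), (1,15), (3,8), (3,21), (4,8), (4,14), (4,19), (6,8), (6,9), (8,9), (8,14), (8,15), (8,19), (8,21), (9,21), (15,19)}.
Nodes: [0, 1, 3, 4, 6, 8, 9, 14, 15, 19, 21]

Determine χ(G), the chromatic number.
Clique number ω(G) = 3 (lower bound: χ ≥ ω).
The clique on [0, 3, 8] has size 3, forcing χ ≥ 3, and the coloring below uses 3 colors, so χ(G) = 3.
A valid 3-coloring: color 1: [8]; color 2: [1, 3, 9, 14, 19]; color 3: [0, 4, 6, 15, 21].

χ(G) = 3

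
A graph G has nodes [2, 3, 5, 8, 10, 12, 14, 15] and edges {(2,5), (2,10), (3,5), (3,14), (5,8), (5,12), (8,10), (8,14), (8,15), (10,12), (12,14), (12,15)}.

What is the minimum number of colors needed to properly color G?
χ(G) = 2

Clique number ω(G) = 2 (lower bound: χ ≥ ω).
The graph is bipartite (no odd cycle), so 2 colors suffice: χ(G) = 2.
A valid 2-coloring: color 1: [2, 3, 8, 12]; color 2: [5, 10, 14, 15].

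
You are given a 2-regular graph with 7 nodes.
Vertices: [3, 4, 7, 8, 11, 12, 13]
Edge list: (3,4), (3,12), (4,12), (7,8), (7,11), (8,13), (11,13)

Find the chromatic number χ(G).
χ(G) = 3

Clique number ω(G) = 3 (lower bound: χ ≥ ω).
The clique on [3, 4, 12] has size 3, forcing χ ≥ 3, and the coloring below uses 3 colors, so χ(G) = 3.
A valid 3-coloring: color 1: [4, 8, 11]; color 2: [7, 12, 13]; color 3: [3].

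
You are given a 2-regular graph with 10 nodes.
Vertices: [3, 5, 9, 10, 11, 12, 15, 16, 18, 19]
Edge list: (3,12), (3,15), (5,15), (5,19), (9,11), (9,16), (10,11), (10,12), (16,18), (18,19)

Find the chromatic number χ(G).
Clique number ω(G) = 2 (lower bound: χ ≥ ω).
The graph is bipartite (no odd cycle), so 2 colors suffice: χ(G) = 2.
A valid 2-coloring: color 1: [3, 5, 9, 10, 18]; color 2: [11, 12, 15, 16, 19].

χ(G) = 2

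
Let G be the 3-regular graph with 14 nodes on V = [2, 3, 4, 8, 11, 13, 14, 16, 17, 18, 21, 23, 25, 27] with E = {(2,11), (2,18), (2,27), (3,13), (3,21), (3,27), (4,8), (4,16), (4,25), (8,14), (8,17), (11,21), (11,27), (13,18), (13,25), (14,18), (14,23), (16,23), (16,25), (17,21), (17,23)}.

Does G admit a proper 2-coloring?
The clique on vertices [2, 11, 27] has size 3 > 2, so it alone needs 3 colors.

No, G is not 2-colorable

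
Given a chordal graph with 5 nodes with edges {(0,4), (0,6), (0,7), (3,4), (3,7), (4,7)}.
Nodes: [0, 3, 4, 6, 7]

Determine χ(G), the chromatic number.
Clique number ω(G) = 3 (lower bound: χ ≥ ω).
The clique on [0, 4, 7] has size 3, forcing χ ≥ 3, and the coloring below uses 3 colors, so χ(G) = 3.
A valid 3-coloring: color 1: [4, 6]; color 2: [7]; color 3: [0, 3].

χ(G) = 3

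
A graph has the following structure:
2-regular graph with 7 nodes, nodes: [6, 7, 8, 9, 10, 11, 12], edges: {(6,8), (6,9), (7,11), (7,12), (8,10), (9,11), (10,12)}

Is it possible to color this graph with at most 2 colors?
Odd cycle [6, 9, 11, 7, 12, 10, 8] needs 3 colors (χ ≥ 3).
Hence χ(G) ≥ 3 > 2, so no proper 2-coloring exists.

No, G is not 2-colorable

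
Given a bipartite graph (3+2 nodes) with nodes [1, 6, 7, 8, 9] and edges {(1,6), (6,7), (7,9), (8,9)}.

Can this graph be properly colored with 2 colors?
A valid 2-coloring: color 1: [1, 7, 8]; color 2: [6, 9].
(χ(G) = 2 ≤ 2.)

Yes, G is 2-colorable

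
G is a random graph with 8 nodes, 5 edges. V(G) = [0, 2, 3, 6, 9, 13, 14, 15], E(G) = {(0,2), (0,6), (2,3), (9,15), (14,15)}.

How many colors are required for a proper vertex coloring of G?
χ(G) = 2

Clique number ω(G) = 2 (lower bound: χ ≥ ω).
The graph is bipartite (no odd cycle), so 2 colors suffice: χ(G) = 2.
A valid 2-coloring: color 1: [0, 3, 13, 15]; color 2: [2, 6, 9, 14].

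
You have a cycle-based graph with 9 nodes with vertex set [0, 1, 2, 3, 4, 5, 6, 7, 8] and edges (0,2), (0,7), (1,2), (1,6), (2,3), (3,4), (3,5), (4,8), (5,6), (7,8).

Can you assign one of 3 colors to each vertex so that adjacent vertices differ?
A valid 3-coloring: color 1: [2, 4, 6, 7]; color 2: [0, 1, 3, 8]; color 3: [5].
(χ(G) = 3 ≤ 3.)

Yes, G is 3-colorable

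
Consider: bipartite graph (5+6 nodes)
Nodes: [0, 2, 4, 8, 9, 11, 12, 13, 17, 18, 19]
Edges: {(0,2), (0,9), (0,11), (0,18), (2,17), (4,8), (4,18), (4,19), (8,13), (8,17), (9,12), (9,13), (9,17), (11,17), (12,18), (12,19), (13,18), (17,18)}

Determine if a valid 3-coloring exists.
A valid 3-coloring: color 1: [0, 4, 12, 13, 17]; color 2: [2, 8, 9, 11, 18, 19].
(χ(G) = 2 ≤ 3.)

Yes, G is 3-colorable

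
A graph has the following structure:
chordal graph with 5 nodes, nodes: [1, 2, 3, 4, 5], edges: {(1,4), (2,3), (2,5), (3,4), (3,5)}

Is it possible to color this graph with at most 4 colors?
A valid 4-coloring: color 1: [1, 3]; color 2: [4, 5]; color 3: [2].
(χ(G) = 3 ≤ 4.)

Yes, G is 4-colorable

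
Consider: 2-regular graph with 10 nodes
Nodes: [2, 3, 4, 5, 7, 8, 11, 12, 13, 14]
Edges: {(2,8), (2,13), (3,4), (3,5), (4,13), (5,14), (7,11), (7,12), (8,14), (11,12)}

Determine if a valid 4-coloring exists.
A valid 4-coloring: color 1: [2, 3, 12, 14]; color 2: [5, 8, 11, 13]; color 3: [4, 7].
(χ(G) = 3 ≤ 4.)

Yes, G is 4-colorable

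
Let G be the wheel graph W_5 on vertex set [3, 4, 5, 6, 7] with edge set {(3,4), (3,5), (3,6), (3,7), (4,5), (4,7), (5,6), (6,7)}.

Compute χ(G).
χ(G) = 3

Clique number ω(G) = 3 (lower bound: χ ≥ ω).
The clique on [3, 4, 5] has size 3, forcing χ ≥ 3, and the coloring below uses 3 colors, so χ(G) = 3.
A valid 3-coloring: color 1: [3]; color 2: [5, 7]; color 3: [4, 6].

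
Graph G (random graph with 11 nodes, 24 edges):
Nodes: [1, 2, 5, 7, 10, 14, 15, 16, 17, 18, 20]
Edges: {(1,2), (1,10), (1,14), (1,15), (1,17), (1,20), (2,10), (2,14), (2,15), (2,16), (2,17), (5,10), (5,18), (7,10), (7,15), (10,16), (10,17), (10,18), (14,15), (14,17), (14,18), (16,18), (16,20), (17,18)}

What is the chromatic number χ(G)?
Clique number ω(G) = 4 (lower bound: χ ≥ ω).
The clique on [1, 2, 10, 17] has size 4, forcing χ ≥ 4, and the coloring below uses 4 colors, so χ(G) = 4.
A valid 4-coloring: color 1: [10, 14, 20]; color 2: [2, 7, 18]; color 3: [1, 5, 16]; color 4: [15, 17].

χ(G) = 4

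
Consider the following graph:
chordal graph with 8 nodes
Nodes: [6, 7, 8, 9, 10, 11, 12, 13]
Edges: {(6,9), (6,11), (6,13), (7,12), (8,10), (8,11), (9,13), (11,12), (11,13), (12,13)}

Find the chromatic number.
χ(G) = 3

Clique number ω(G) = 3 (lower bound: χ ≥ ω).
The clique on [6, 9, 13] has size 3, forcing χ ≥ 3, and the coloring below uses 3 colors, so χ(G) = 3.
A valid 3-coloring: color 1: [7, 9, 10, 11]; color 2: [8, 13]; color 3: [6, 12].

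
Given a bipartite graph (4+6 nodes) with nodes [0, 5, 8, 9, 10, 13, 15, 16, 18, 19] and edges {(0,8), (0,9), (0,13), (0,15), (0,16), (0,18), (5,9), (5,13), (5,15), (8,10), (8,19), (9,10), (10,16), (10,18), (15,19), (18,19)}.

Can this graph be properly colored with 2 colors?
Yes, G is 2-colorable

A valid 2-coloring: color 1: [0, 5, 10, 19]; color 2: [8, 9, 13, 15, 16, 18].
(χ(G) = 2 ≤ 2.)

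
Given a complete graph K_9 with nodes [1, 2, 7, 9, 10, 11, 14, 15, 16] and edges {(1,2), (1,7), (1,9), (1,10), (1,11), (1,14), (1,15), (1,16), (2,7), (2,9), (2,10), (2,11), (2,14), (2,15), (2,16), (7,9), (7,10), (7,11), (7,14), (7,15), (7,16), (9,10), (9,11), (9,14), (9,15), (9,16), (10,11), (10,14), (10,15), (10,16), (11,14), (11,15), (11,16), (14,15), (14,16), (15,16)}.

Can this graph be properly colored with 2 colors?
The clique on vertices [1, 2, 7, 9, 10, 11, 14, 15, 16] has size 9 > 2, so it alone needs 9 colors.

No, G is not 2-colorable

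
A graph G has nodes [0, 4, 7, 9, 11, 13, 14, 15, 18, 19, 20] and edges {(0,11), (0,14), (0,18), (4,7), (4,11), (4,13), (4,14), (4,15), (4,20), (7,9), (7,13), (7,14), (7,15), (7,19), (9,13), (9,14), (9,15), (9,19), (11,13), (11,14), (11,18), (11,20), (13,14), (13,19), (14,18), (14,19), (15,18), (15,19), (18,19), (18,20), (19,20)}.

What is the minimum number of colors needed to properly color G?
χ(G) = 5

Clique number ω(G) = 5 (lower bound: χ ≥ ω).
The clique on [7, 9, 13, 14, 19] has size 5, forcing χ ≥ 5, and the coloring below uses 5 colors, so χ(G) = 5.
A valid 5-coloring: color 1: [14, 15, 20]; color 2: [11, 19]; color 3: [4, 9, 18]; color 4: [0, 7]; color 5: [13].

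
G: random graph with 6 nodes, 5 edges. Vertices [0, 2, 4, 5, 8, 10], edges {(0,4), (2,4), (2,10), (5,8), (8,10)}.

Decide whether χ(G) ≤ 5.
A valid 5-coloring: color 1: [0, 2, 8]; color 2: [4, 5, 10].
(χ(G) = 2 ≤ 5.)

Yes, G is 5-colorable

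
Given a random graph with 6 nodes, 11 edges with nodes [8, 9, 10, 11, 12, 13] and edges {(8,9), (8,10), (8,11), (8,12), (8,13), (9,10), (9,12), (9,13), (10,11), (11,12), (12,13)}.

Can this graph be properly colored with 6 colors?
A valid 6-coloring: color 1: [8]; color 2: [10, 12]; color 3: [9, 11]; color 4: [13].
(χ(G) = 4 ≤ 6.)

Yes, G is 6-colorable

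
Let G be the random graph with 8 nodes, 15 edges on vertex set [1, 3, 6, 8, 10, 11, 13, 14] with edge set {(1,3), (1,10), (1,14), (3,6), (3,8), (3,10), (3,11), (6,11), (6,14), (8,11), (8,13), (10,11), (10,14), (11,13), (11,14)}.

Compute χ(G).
χ(G) = 3

Clique number ω(G) = 3 (lower bound: χ ≥ ω).
The clique on [1, 3, 10] has size 3, forcing χ ≥ 3, and the coloring below uses 3 colors, so χ(G) = 3.
A valid 3-coloring: color 1: [1, 11]; color 2: [3, 13, 14]; color 3: [6, 8, 10].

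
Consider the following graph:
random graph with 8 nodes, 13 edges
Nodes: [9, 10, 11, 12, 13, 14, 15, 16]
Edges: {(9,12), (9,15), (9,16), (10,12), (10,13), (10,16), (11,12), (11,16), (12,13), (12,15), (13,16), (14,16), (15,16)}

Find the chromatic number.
χ(G) = 3

Clique number ω(G) = 3 (lower bound: χ ≥ ω).
The clique on [9, 15, 16] has size 3, forcing χ ≥ 3, and the coloring below uses 3 colors, so χ(G) = 3.
A valid 3-coloring: color 1: [12, 16]; color 2: [10, 11, 14, 15]; color 3: [9, 13].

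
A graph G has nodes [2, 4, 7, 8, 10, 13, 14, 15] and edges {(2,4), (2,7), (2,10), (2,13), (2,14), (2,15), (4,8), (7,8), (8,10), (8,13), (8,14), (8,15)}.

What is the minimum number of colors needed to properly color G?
χ(G) = 2

Clique number ω(G) = 2 (lower bound: χ ≥ ω).
The graph is bipartite (no odd cycle), so 2 colors suffice: χ(G) = 2.
A valid 2-coloring: color 1: [2, 8]; color 2: [4, 7, 10, 13, 14, 15].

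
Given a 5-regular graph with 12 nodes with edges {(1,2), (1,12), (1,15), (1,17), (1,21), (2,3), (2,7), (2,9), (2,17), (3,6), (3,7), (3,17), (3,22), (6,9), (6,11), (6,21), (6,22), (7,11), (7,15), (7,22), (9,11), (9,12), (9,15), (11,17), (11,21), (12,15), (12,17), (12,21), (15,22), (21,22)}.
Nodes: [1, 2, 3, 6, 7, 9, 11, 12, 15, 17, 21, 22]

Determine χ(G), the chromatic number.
Clique number ω(G) = 3 (lower bound: χ ≥ ω).
Suppose a proper 3-coloring c exists. The clique [1, 2, 17] takes 3 distinct colors; by symmetry let c(1) = 1, c(2) = 2, c(17) = 3.
- Vertex 3: neighbors [2, 17] already have colors [2, 3] ⇒ c(3) = 1.
- Vertex 7: neighbors [3, 2] already have colors [1, 2] ⇒ c(7) = 3.
- Vertex 12: neighbors [1, 17] already have colors [1, 3] ⇒ c(12) = 2.
- Vertex 15: neighbors [1, 12, 7] already have colors [1, 2, 3] — all 3 colors blocked. Contradiction.
The forced assignments end in a contradiction, so G has no proper 3-coloring (χ ≥ 4).
The coloring below uses 4 colors, so χ(G) = 4.
A valid 4-coloring: color 1: [6, 7, 12]; color 2: [15, 17, 21]; color 3: [1, 3, 9]; color 4: [2, 11, 22].

χ(G) = 4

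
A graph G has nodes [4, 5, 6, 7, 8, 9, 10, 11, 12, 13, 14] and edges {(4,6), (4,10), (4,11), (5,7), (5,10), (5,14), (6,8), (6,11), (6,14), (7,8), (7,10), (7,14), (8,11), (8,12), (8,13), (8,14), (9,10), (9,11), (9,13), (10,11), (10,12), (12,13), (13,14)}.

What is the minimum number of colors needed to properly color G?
χ(G) = 4

Clique number ω(G) = 3 (lower bound: χ ≥ ω).
Suppose a proper 3-coloring c exists. The clique [4, 6, 11] takes 3 distinct colors; by symmetry let c(4) = 1, c(6) = 2, c(11) = 3.
- Vertex 8: neighbors [6, 11] already have colors [2, 3] ⇒ c(8) = 1.
- Vertex 10: neighbors [4, 11] already have colors [1, 3] ⇒ c(10) = 2.
- Vertex 14: neighbors [8, 6] already have colors [1, 2] ⇒ c(14) = 3.
- Vertex 7: neighbors [8, 10, 14] already have colors [1, 2, 3] — all 3 colors blocked. Contradiction.
The forced assignments end in a contradiction, so G has no proper 3-coloring (χ ≥ 4).
The coloring below uses 4 colors, so χ(G) = 4.
A valid 4-coloring: color 1: [8, 10]; color 2: [11, 12, 14]; color 3: [6, 7, 13]; color 4: [4, 5, 9].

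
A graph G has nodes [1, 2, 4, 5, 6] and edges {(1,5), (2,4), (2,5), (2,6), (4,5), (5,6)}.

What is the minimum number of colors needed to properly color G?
Clique number ω(G) = 3 (lower bound: χ ≥ ω).
The clique on [2, 4, 5] has size 3, forcing χ ≥ 3, and the coloring below uses 3 colors, so χ(G) = 3.
A valid 3-coloring: color 1: [5]; color 2: [1, 2]; color 3: [4, 6].

χ(G) = 3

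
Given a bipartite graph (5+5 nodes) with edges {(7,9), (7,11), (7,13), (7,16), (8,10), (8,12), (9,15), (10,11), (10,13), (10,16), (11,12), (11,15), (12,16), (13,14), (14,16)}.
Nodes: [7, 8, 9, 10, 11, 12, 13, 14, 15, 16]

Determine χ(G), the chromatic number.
Clique number ω(G) = 2 (lower bound: χ ≥ ω).
The graph is bipartite (no odd cycle), so 2 colors suffice: χ(G) = 2.
A valid 2-coloring: color 1: [8, 9, 11, 13, 16]; color 2: [7, 10, 12, 14, 15].

χ(G) = 2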